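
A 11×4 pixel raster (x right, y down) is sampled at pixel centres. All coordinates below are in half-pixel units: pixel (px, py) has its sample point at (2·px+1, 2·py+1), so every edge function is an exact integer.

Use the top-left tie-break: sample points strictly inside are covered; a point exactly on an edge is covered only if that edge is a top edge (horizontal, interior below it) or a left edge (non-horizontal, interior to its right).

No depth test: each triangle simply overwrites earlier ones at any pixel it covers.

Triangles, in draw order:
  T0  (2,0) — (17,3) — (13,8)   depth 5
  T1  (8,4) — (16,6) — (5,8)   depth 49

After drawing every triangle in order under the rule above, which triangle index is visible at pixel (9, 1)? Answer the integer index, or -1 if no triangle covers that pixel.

T0:
  2·area = 87
  edge (2, 0)→(17, 3): d=(15,3) right/bottom  bias=-1
  edge (17, 3)→(13, 8): d=(-4,5) right/bottom  bias=-1
  edge (13, 8)→(2, 0): d=(-11,-8) top-left  bias=+0
    (2,0)@(5, 1): e=[6,68,13] → #
    (3,0)@(7, 1): e=[0,58,29] → ·  [on edge]
    (2,1)@(5, 3): e=[36,60,-9] → ·
    (3,1)@(7, 3): e=[30,50,7] → #
    (4,1)@(9, 3): e=[24,40,23] → #
    (5,1)@(11, 3): e=[18,30,39] → #
    (6,1)@(13, 3): e=[12,20,55] → #
    (7,1)@(15, 3): e=[6,10,71] → #
    (8,1)@(17, 3): e=[0,0,87] → ·  [on edge]
    (3,2)@(7, 5): e=[60,42,-15] → ·
    (4,2)@(9, 5): e=[54,32,1] → #
    (8,2)@(17, 5): e=[30,-8,65] → ·
  covered (11 px):
    · · # · · · · · · · ·
    · · · # # # # # · · ·
    · · · · # # # # · · ·
    · · · · · · # · · · ·
T1:
  2·area = 38
  edge (8, 4)→(16, 6): d=(8,2) right/bottom  bias=-1
  edge (16, 6)→(5, 8): d=(-11,2) right/bottom  bias=-1
  edge (5, 8)→(8, 4): d=(3,-4) top-left  bias=+0
    (4,2)@(9, 5): e=[6,25,7] → #
    (5,2)@(11, 5): e=[2,21,15] → #
    (6,2)@(13, 5): e=[-2,17,23] → ·
    (3,3)@(7, 7): e=[26,7,5] → #
    (5,3)@(11, 7): e=[18,-1,21] → ·
  covered (4 px):
    · · · · · · · · · · ·
    · · · · · · · · · · ·
    · · · · # # · · · · ·
    · · · # # · · · · · ·

Z-buffer (winner per pixel, '.' = empty):
  . . 0 . . . . . . . .
  . . . 0 0 0 0 0 . . .
  . . . . 1 1 0 0 . . .
  . . . 1 1 . 0 . . . .

Result: -1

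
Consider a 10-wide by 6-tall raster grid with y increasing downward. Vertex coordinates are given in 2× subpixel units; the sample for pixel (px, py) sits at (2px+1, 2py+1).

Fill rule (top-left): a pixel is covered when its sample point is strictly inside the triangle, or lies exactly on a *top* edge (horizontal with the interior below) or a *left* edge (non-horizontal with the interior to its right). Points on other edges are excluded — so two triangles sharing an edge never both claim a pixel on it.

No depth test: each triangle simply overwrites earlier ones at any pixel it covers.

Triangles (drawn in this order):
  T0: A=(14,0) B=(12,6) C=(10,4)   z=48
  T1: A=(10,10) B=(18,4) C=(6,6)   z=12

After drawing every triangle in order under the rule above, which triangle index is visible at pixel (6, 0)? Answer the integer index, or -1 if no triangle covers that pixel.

T0:
  2·area = 16
  edge (14, 0)→(12, 6): d=(-2,6) right/bottom  bias=-1
  edge (12, 6)→(10, 4): d=(-2,-2) top-left  bias=+0
  edge (10, 4)→(14, 0): d=(4,-4) top-left  bias=+0
    (3,0)@(7, 1): e=[40,0,-24] → ·  [on edge]
    (6,0)@(13, 1): e=[4,12,0] → █  [on edge]
    (7,0)@(15, 1): e=[-8,16,8] → ·
    (4,1)@(9, 3): e=[24,0,-8] → ·  [on edge]
    (5,1)@(11, 3): e=[12,4,0] → █  [on edge]
    (6,1)@(13, 3): e=[0,8,8] → ·  [on edge]
    (4,2)@(9, 5): e=[20,-4,0] → ·  [on edge]
    (5,2)@(11, 5): e=[8,0,8] → █  [on edge]
    (6,2)@(13, 5): e=[-4,4,16] → ·
    (3,3)@(7, 7): e=[28,-12,0] → ·  [on edge]
    (5,3)@(11, 7): e=[4,-4,16] → ·
    (6,3)@(13, 7): e=[-8,0,24] → ·  [on edge]
    (2,4)@(5, 9): e=[36,-20,0] → ·  [on edge]
    (5,4)@(11, 9): e=[0,-8,24] → ·  [on edge]
    (7,4)@(15, 9): e=[-24,0,40] → ·  [on edge]
    (1,5)@(3, 11): e=[44,-28,0] → ·  [on edge]
    (8,5)@(17, 11): e=[-40,0,56] → ·  [on edge]
  covered (3 px):
    · · · · · · █ · · ·
    · · · · · █ · · · ·
    · · · · · █ · · · ·
    · · · · · · · · · ·
    · · · · · · · · · ·
    · · · · · · · · · ·
T1:
  2·area = 56  (B↔C swapped to make it positive)
  edge (10, 10)→(6, 6): d=(-4,-4) top-left  bias=+0
  edge (6, 6)→(18, 4): d=(12,-2) top-left  bias=+0
  edge (18, 4)→(10, 10): d=(-8,6) right/bottom  bias=-1
    (0,0)@(1, 1): e=[0,-70,126] → ·  [on edge]
    (1,1)@(3, 3): e=[0,-42,98] → ·  [on edge]
    (2,2)@(5, 5): e=[0,-14,70] → ·  [on edge]
    (6,2)@(13, 5): e=[32,2,22] → █
    (7,2)@(15, 5): e=[40,6,10] → █
    (8,2)@(17, 5): e=[48,10,-2] → ·
    (3,3)@(7, 7): e=[0,14,42] → █  [on edge]
    (4,3)@(9, 7): e=[8,18,30] → █
    (5,3)@(11, 7): e=[16,22,18] → █
    (7,3)@(15, 7): e=[32,30,-6] → ·
    (3,4)@(7, 9): e=[-8,38,26] → ·
    (4,4)@(9, 9): e=[0,42,14] → █  [on edge]
    (5,5)@(11, 11): e=[0,70,-14] → ·  [on edge]
  covered (8 px):
    · · · · · · · · · ·
    · · · · · · · · · ·
    · · · · · · █ █ · ·
    · · · █ █ █ █ · · ·
    · · · · █ █ · · · ·
    · · · · · · · · · ·

Z-buffer (winner per pixel, '.' = empty):
  . . . . . . 0 . . .
  . . . . . 0 . . . .
  . . . . . 0 1 1 . .
  . . . 1 1 1 1 . . .
  . . . . 1 1 . . . .
  . . . . . . . . . .

Answer: 0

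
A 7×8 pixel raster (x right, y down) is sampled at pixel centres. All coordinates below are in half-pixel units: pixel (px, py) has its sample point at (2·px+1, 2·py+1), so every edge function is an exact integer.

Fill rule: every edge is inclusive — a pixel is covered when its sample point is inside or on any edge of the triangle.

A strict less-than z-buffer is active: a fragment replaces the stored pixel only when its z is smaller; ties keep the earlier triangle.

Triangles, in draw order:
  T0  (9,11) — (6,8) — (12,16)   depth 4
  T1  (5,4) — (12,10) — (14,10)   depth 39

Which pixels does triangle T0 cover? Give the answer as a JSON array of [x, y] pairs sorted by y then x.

T0:
  2·area = 6  (B↔C swapped to make it positive)
  edge (9, 11)→(12, 16): d=(3,5) inclusive
  edge (12, 16)→(6, 8): d=(-6,-8) inclusive
  edge (6, 8)→(9, 11): d=(3,3) inclusive
    (1,0)@(3, 1): e=[0,18,-12] → ·  [on edge]
    (0,1)@(1, 3): e=[16,-10,0] → ·  [on edge]
    (1,2)@(3, 5): e=[12,-6,0] → ·  [on edge]
    (2,3)@(5, 7): e=[8,-2,0] → ·  [on edge]
    (3,4)@(7, 9): e=[4,2,0] → █  [on edge]
    (4,4)@(9, 9): e=[-6,18,-6] → ·
    (3,5)@(7, 11): e=[10,-10,6] → ·
    (4,5)@(9, 11): e=[0,6,0] → █  [on edge]
    (5,5)@(11, 11): e=[-10,22,-6] → ·
    (4,6)@(9, 13): e=[6,-6,6] → ·
    (5,6)@(11, 13): e=[-4,10,0] → ·  [on edge]
    (6,7)@(13, 15): e=[-8,14,0] → ·  [on edge]
  covered (2 px):
    · · · · · · ·
    · · · · · · ·
    · · · · · · ·
    · · · · · · ·
    · · · █ · · ·
    · · · · █ · ·
    · · · · · · ·
    · · · · · · ·
T1:
  2·area = 12  (B↔C swapped to make it positive)
  edge (5, 4)→(14, 10): d=(9,6) inclusive
  edge (14, 10)→(12, 10): d=(-2,0) inclusive
  edge (12, 10)→(5, 4): d=(-7,-6) inclusive
    (4,3)@(9, 7): e=[3,6,3] → █
    (5,3)@(11, 7): e=[-9,6,15] → ·
    (4,4)@(9, 9): e=[21,2,-11] → ·
    (5,4)@(11, 9): e=[9,2,1] → █
    (6,4)@(13, 9): e=[-3,2,13] → ·
    (5,5)@(11, 11): e=[27,-2,-13] → ·
  covered (2 px):
    · · · · · · ·
    · · · · · · ·
    · · · · · · ·
    · · · · █ · ·
    · · · · · █ ·
    · · · · · · ·
    · · · · · · ·
    · · · · · · ·

Final: [[3,4],[4,5]]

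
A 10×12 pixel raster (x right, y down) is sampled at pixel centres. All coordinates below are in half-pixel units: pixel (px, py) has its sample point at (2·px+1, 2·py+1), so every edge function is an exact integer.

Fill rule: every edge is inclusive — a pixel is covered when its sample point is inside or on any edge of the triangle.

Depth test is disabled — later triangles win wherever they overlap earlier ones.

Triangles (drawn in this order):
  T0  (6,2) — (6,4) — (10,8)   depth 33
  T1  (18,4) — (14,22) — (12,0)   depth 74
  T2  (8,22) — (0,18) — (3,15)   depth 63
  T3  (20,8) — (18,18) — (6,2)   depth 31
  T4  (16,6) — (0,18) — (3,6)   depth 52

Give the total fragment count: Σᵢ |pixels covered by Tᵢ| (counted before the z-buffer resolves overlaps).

T0:
  2·area = 8  (B↔C swapped to make it positive)
  edge (6, 2)→(10, 8): d=(4,6) inclusive
  edge (10, 8)→(6, 4): d=(-4,-4) inclusive
  edge (6, 4)→(6, 2): d=(0,-2) inclusive
    (1,0)@(3, 1): e=[14,0,-6] → ·  [on edge]
    (2,1)@(5, 3): e=[10,0,-2] → ·  [on edge]
    (3,2)@(7, 5): e=[6,0,2] → █  [on edge]
    (4,2)@(9, 5): e=[-6,8,6] → ·
    (3,3)@(7, 7): e=[14,-8,2] → ·
    (4,3)@(9, 7): e=[2,0,6] → █  [on edge]
    (5,3)@(11, 7): e=[-10,8,10] → ·
    (4,4)@(9, 9): e=[10,-8,6] → ·
    (5,4)@(11, 9): e=[-2,0,10] → ·  [on edge]
    (6,5)@(13, 11): e=[-6,0,14] → ·  [on edge]
    (7,6)@(15, 13): e=[-10,0,18] → ·  [on edge]
    (8,7)@(17, 15): e=[-14,0,22] → ·  [on edge]
    (9,8)@(19, 17): e=[-18,0,26] → ·  [on edge]
  covered (2 px):
    · · · · · · · · · ·
    · · · · · · · · · ·
    · · · █ · · · · · ·
    · · · · █ · · · · ·
    · · · · · · · · · ·
    · · · · · · · · · ·
    · · · · · · · · · ·
    · · · · · · · · · ·
    · · · · · · · · · ·
    · · · · · · · · · ·
    · · · · · · · · · ·
    · · · · · · · · · ·
T1:
  2·area = 124
  edge (18, 4)→(14, 22): d=(-4,18) inclusive
  edge (14, 22)→(12, 0): d=(-2,-22) inclusive
  edge (12, 0)→(18, 4): d=(6,4) inclusive
    (6,0)@(13, 1): e=[102,20,2] → █
    (7,0)@(15, 1): e=[66,64,-6] → ·
    (6,1)@(13, 3): e=[94,16,14] → █
    (7,1)@(15, 3): e=[58,60,6] → █
    (8,1)@(17, 3): e=[22,104,-2] → ·
    (6,2)@(13, 5): e=[86,12,26] → █
    (8,2)@(17, 5): e=[14,100,10] → █
    (9,2)@(19, 5): e=[-22,144,2] → ·
    (6,3)@(13, 7): e=[78,8,38] → █
    (9,3)@(19, 7): e=[-30,140,14] → ·
    (6,4)@(13, 9): e=[70,4,50] → █
    (8,4)@(17, 9): e=[-2,92,34] → ·
    (6,5)@(13, 11): e=[62,0,62] → █  [on edge]
  covered (16 px):
    · · · · · · █ · · ·
    · · · · · · █ █ · ·
    · · · · · · █ █ █ ·
    · · · · · · █ █ █ ·
    · · · · · · █ █ · ·
    · · · · · · █ █ · ·
    · · · · · · · █ · ·
    · · · · · · · █ · ·
    · · · · · · · █ · ·
    · · · · · · · · · ·
    · · · · · · · · · ·
    · · · · · · · · · ·
T2:
  2·area = 36
  edge (8, 22)→(0, 18): d=(-8,-4) inclusive
  edge (0, 18)→(3, 15): d=(3,-3) inclusive
  edge (3, 15)→(8, 22): d=(5,7) inclusive
    (8,0)@(17, 1): e=[204,0,-168] → ·  [on edge]
    (7,1)@(15, 3): e=[180,0,-144] → ·  [on edge]
    (6,2)@(13, 5): e=[156,0,-120] → ·  [on edge]
    (5,3)@(11, 7): e=[132,0,-96] → ·  [on edge]
    (4,4)@(9, 9): e=[108,0,-72] → ·  [on edge]
    (3,5)@(7, 11): e=[84,0,-48] → ·  [on edge]
    (2,6)@(5, 13): e=[60,0,-24] → ·  [on edge]
    (1,7)@(3, 15): e=[36,0,0] → █  [on edge]
    (2,7)@(5, 15): e=[44,6,-14] → ·
    (0,8)@(1, 17): e=[12,0,24] → █  [on edge]
    (2,8)@(5, 17): e=[28,12,-4] → ·
    (0,9)@(1, 19): e=[-4,6,34] → ·
  covered (6 px):
    · · · · · · · · · ·
    · · · · · · · · · ·
    · · · · · · · · · ·
    · · · · · · · · · ·
    · · · · · · · · · ·
    · · · · · · · · · ·
    · · · · · · · · · ·
    · █ · · · · · · · ·
    █ █ · · · · · · · ·
    · █ █ · · · · · · ·
    · · · █ · · · · · ·
    · · · · · · · · · ·
T3:
  2·area = 152
  edge (20, 8)→(18, 18): d=(-2,10) inclusive
  edge (18, 18)→(6, 2): d=(-12,-16) inclusive
  edge (6, 2)→(20, 8): d=(14,6) inclusive
    (3,1)@(7, 3): e=[140,4,8] → █
    (4,1)@(9, 3): e=[120,36,-4] → ·
    (3,2)@(7, 5): e=[136,-20,36] → ·
    (4,2)@(9, 5): e=[116,12,24] → █
    (5,2)@(11, 5): e=[96,44,12] → █
    (6,2)@(13, 5): e=[76,76,0] → █  [on edge]
    (7,2)@(15, 5): e=[56,108,-12] → ·
    (4,3)@(9, 7): e=[112,-12,52] → ·
    (5,3)@(11, 7): e=[92,20,40] → █
    (7,3)@(15, 7): e=[52,84,16] → █
    (8,3)@(17, 7): e=[32,116,4] → █
    (9,3)@(19, 7): e=[12,148,-8] → ·
    (9,6)@(19, 13): e=[0,76,76] → █  [on edge]
    (8,11)@(17, 23): e=[0,-76,228] → ·  [on edge]
  covered (20 px):
    · · · · · · · · · ·
    · · · █ · · · · · ·
    · · · · █ █ █ · · ·
    · · · · · █ █ █ █ ·
    · · · · · · █ █ █ █
    · · · · · · █ █ █ █
    · · · · · · · █ █ █
    · · · · · · · · █ ·
    · · · · · · · · · ·
    · · · · · · · · · ·
    · · · · · · · · · ·
    · · · · · · · · · ·
T4:
  2·area = 156
  edge (16, 6)→(0, 18): d=(-16,12) inclusive
  edge (0, 18)→(3, 6): d=(3,-12) inclusive
  edge (3, 6)→(16, 6): d=(13,0) inclusive
    (1,3)@(3, 7): e=[140,3,13] → █
    (2,3)@(5, 7): e=[116,27,13] → █
    (3,3)@(7, 7): e=[92,51,13] → █
    (4,3)@(9, 7): e=[68,75,13] → █
    (5,3)@(11, 7): e=[44,99,13] → █
    (6,3)@(13, 7): e=[20,123,13] → █
    (7,3)@(15, 7): e=[-4,147,13] → ·
    (1,4)@(3, 9): e=[108,9,39] → █
    (6,4)@(13, 9): e=[-12,129,39] → ·
    (1,5)@(3, 11): e=[76,15,65] → █
    (5,5)@(11, 11): e=[-20,111,65] → ·
    (1,6)@(3, 13): e=[44,21,91] → █
  covered (20 px):
    · · · · · · · · · ·
    · · · · · · · · · ·
    · · · · · · · · · ·
    · █ █ █ █ █ █ · · ·
    · █ █ █ █ █ · · · ·
    · █ █ █ █ · · · · ·
    · █ █ · · · · · · ·
    █ █ · · · · · · · ·
    █ · · · · · · · · ·
    · · · · · · · · · ·
    · · · · · · · · · ·
    · · · · · · · · · ·

Result: 64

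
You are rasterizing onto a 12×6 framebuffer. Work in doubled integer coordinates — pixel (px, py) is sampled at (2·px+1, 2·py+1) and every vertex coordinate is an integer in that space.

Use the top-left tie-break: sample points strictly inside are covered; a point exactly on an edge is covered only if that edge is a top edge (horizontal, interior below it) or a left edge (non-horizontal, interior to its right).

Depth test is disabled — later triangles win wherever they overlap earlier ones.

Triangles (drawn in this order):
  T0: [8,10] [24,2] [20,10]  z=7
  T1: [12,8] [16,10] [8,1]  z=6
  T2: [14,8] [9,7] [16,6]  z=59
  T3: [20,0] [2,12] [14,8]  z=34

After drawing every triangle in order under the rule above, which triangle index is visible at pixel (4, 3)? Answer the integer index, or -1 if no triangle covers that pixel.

T0:
  2·area = 96
  edge (8, 10)→(24, 2): d=(16,-8) top-left  bias=+0
  edge (24, 2)→(20, 10): d=(-4,8) right/bottom  bias=-1
  edge (20, 10)→(8, 10): d=(-12,0) right/bottom  bias=-1
    (11,1)@(23, 3): e=[8,4,84] → X
    (9,2)@(19, 5): e=[8,28,60] → X
    (10,2)@(21, 5): e=[24,12,60] → X
    (11,2)@(23, 5): e=[40,-4,60] → .
    (7,3)@(15, 7): e=[8,52,36] → X
    (8,3)@(17, 7): e=[24,36,36] → X
    (11,3)@(23, 7): e=[72,-12,36] → .
    (5,4)@(11, 9): e=[8,76,12] → X
    (6,4)@(13, 9): e=[24,60,12] → X
    (10,4)@(21, 9): e=[88,-4,12] → .
    (5,5)@(11, 11): e=[40,68,-12] → .
    (6,5)@(13, 11): e=[56,52,-12] → .
  covered (12 px):
    . . . . . . . . . . . .
    . . . . . . . . . . . X
    . . . . . . . . . X X .
    . . . . . . . X X X X .
    . . . . . X X X X X . .
    . . . . . . . . . . . .
T1:
  2·area = 20  (B↔C swapped to make it positive)
  edge (12, 8)→(8, 1): d=(-4,-7) top-left  bias=+0
  edge (8, 1)→(16, 10): d=(8,9) right/bottom  bias=-1
  edge (16, 10)→(12, 8): d=(-4,-2) top-left  bias=+0
    (5,2)@(11, 5): e=[5,5,10] → X
    (6,2)@(13, 5): e=[19,-13,14] → .
    (5,3)@(11, 7): e=[-3,21,2] → .
    (6,3)@(13, 7): e=[11,3,6] → X
    (7,3)@(15, 7): e=[25,-15,10] → .
    (6,4)@(13, 9): e=[3,19,-2] → .
    (7,4)@(15, 9): e=[17,1,2] → X
    (8,4)@(17, 9): e=[31,-17,6] → .
    (7,5)@(15, 11): e=[9,17,-6] → .
  covered (3 px):
    . . . . . . . . . . . .
    . . . . . . . . . . . .
    . . . . . X . . . . . .
    . . . . . . X . . . . .
    . . . . . . . X . . . .
    . . . . . . . . . . . .
T2:
  2·area = 12
  edge (14, 8)→(9, 7): d=(-5,-1) top-left  bias=+0
  edge (9, 7)→(16, 6): d=(7,-1) top-left  bias=+0
  edge (16, 6)→(14, 8): d=(-2,2) right/bottom  bias=-1
    (10,0)@(21, 1): e=[42,-30,0] → .  [on edge]
    (9,1)@(19, 3): e=[30,-18,0] → .  [on edge]
    (8,2)@(17, 5): e=[18,-6,0] → .  [on edge]
    (11,2)@(23, 5): e=[24,0,-12] → .  [on edge]
    (4,3)@(9, 7): e=[0,0,12] → X  [on edge]
    (5,3)@(11, 7): e=[2,2,8] → X
    (6,3)@(13, 7): e=[4,4,4] → X
    (7,3)@(15, 7): e=[6,6,0] → .  [on edge]
    (4,4)@(9, 9): e=[-10,14,8] → .
    (5,4)@(11, 9): e=[-8,16,4] → .
    (6,4)@(13, 9): e=[-6,18,0] → .  [on edge]
    (9,4)@(19, 9): e=[0,24,-12] → .  [on edge]
    (5,5)@(11, 11): e=[-18,30,0] → .  [on edge]
  covered (3 px):
    . . . . . . . . . . . .
    . . . . . . . . . . . .
    . . . . . . . . . . . .
    . . . . X X X . . . . .
    . . . . . . . . . . . .
    . . . . . . . . . . . .
T3:
  2·area = 72  (B↔C swapped to make it positive)
  edge (20, 0)→(14, 8): d=(-6,8) right/bottom  bias=-1
  edge (14, 8)→(2, 12): d=(-12,4) right/bottom  bias=-1
  edge (2, 12)→(20, 0): d=(18,-12) top-left  bias=+0
    (9,0)@(19, 1): e=[2,64,6] → X
    (10,0)@(21, 1): e=[-14,56,30] → .
    (8,1)@(17, 3): e=[6,48,18] → X
    (9,1)@(19, 3): e=[-10,40,42] → .
    (6,2)@(13, 5): e=[26,40,6] → X
    (7,2)@(15, 5): e=[10,32,30] → X
    (8,2)@(17, 5): e=[-6,24,54] → .
    (11,2)@(23, 5): e=[-54,0,126] → .  [on edge]
    (5,3)@(11, 7): e=[30,24,18] → X
    (7,3)@(15, 7): e=[-2,8,66] → .
    (8,3)@(17, 7): e=[-18,0,90] → .  [on edge]
    (3,4)@(7, 9): e=[50,16,6] → X
    (5,4)@(11, 9): e=[18,0,54] → .  [on edge]
    (2,5)@(5, 11): e=[54,0,18] → .  [on edge]
  covered (8 px):
    . . . . . . . . . X . .
    . . . . . . . . X . . .
    . . . . . . X X . . . .
    . . . . . X X . . . . .
    . . . X X . . . . . . .
    . . . . . . . . . . . .

Z-buffer (winner per pixel, '.' = empty):
  . . . . . . . . . 3 . .
  . . . . . . . . 3 . . 0
  . . . . . 1 3 3 . 0 0 .
  . . . . 2 3 3 0 0 0 0 .
  . . . 3 3 0 0 1 0 0 . .
  . . . . . . . . . . . .

Answer: 2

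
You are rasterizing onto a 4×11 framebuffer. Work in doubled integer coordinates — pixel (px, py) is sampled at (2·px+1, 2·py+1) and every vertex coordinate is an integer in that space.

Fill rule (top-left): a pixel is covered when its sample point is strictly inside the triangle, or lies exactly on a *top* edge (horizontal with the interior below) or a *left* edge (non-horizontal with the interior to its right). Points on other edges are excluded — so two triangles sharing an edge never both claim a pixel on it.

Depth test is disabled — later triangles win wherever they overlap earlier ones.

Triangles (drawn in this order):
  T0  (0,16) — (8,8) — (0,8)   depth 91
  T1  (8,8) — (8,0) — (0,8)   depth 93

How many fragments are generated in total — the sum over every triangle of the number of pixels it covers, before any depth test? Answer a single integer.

T0:
  2·area = 64  (B↔C swapped to make it positive)
  edge (0, 16)→(0, 8): d=(0,-8) top-left  bias=+0
  edge (0, 8)→(8, 8): d=(8,0) top-left  bias=+0
  edge (8, 8)→(0, 16): d=(-8,8) right/bottom  bias=-1
    (0,4)@(1, 9): e=[8,8,48] → X
    (1,4)@(3, 9): e=[24,8,32] → X
    (2,4)@(5, 9): e=[40,8,16] → X
    (3,4)@(7, 9): e=[56,8,0] → .  [on edge]
    (0,5)@(1, 11): e=[8,24,32] → X
    (2,5)@(5, 11): e=[40,24,0] → .  [on edge]
    (0,6)@(1, 13): e=[8,40,16] → X
    (1,6)@(3, 13): e=[24,40,0] → .  [on edge]
    (0,7)@(1, 15): e=[8,56,0] → .  [on edge]
  covered (6 px):
    . . . .
    . . . .
    . . . .
    . . . .
    X X X .
    X X . .
    X . . .
    . . . .
    . . . .
    . . . .
    . . . .
T1:
  2·area = 64  (B↔C swapped to make it positive)
  edge (8, 8)→(0, 8): d=(-8,0) right/bottom  bias=-1
  edge (0, 8)→(8, 0): d=(8,-8) top-left  bias=+0
  edge (8, 0)→(8, 8): d=(0,8) right/bottom  bias=-1
    (3,0)@(7, 1): e=[56,0,8] → X  [on edge]
    (2,1)@(5, 3): e=[40,0,24] → X  [on edge]
    (1,2)@(3, 5): e=[24,0,40] → X  [on edge]
    (0,3)@(1, 7): e=[8,0,56] → X  [on edge]
    (0,4)@(1, 9): e=[-8,16,56] → .
    (1,4)@(3, 9): e=[-8,32,40] → .
    (2,4)@(5, 9): e=[-8,48,24] → .
    (3,4)@(7, 9): e=[-8,64,8] → .
  covered (10 px):
    . . . X
    . . X X
    . X X X
    X X X X
    . . . .
    . . . .
    . . . .
    . . . .
    . . . .
    . . . .
    . . . .

Answer: 16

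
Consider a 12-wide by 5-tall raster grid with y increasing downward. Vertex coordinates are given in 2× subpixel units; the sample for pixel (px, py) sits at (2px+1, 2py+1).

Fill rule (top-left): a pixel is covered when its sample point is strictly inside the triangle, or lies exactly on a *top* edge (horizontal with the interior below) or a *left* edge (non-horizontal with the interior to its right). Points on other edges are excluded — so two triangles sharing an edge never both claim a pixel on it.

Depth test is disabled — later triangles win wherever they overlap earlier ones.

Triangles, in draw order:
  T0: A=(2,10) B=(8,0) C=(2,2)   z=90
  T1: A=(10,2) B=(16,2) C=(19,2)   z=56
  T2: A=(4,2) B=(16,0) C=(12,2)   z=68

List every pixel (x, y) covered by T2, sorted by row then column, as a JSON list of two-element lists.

T0:
  2·area = 48  (B↔C swapped to make it positive)
  edge (2, 10)→(2, 2): d=(0,-8) top-left  bias=+0
  edge (2, 2)→(8, 0): d=(6,-2) top-left  bias=+0
  edge (8, 0)→(2, 10): d=(-6,10) right/bottom  bias=-1
    (2,0)@(5, 1): e=[24,0,24] → X  [on edge]
    (3,0)@(7, 1): e=[40,4,4] → X
    (4,0)@(9, 1): e=[56,8,-16] → .
    (1,1)@(3, 3): e=[8,8,32] → X
    (3,1)@(7, 3): e=[40,16,-8] → .
    (1,2)@(3, 5): e=[8,20,20] → X
    (2,2)@(5, 5): e=[24,24,0] → .  [on edge]
    (1,3)@(3, 7): e=[8,32,8] → X
    (2,3)@(5, 7): e=[24,36,-12] → .
    (1,4)@(3, 9): e=[8,44,-4] → .
  covered (6 px):
    . . X X . . . . . . . .
    . X X . . . . . . . . .
    . X . . . . . . . . . .
    . X . . . . . . . . . .
    . . . . . . . . . . . .
T1:
  degenerate (2·area = 0) — covers nothing
T2:
  2·area = 16
  edge (4, 2)→(16, 0): d=(12,-2) top-left  bias=+0
  edge (16, 0)→(12, 2): d=(-4,2) right/bottom  bias=-1
  edge (12, 2)→(4, 2): d=(-8,0) right/bottom  bias=-1
    (5,0)@(11, 1): e=[2,6,8] → X
    (6,0)@(13, 1): e=[6,2,8] → X
    (7,0)@(15, 1): e=[10,-2,8] → .
    (5,1)@(11, 3): e=[26,-2,-8] → .
    (6,1)@(13, 3): e=[30,-6,-8] → .
  covered (2 px):
    . . . . . X X . . . . .
    . . . . . . . . . . . .
    . . . . . . . . . . . .
    . . . . . . . . . . . .
    . . . . . . . . . . . .

Result: [[5,0],[6,0]]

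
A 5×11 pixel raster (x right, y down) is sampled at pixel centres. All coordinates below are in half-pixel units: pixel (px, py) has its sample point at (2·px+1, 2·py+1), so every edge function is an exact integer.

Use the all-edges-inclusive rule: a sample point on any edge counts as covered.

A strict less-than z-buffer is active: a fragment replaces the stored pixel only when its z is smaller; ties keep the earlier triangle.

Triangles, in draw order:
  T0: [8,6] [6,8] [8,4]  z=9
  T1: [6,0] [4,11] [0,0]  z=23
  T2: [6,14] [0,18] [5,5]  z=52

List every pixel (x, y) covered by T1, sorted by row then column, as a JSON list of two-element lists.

T0:
  2·area = 4
  edge (8, 6)→(6, 8): d=(-2,2) inclusive
  edge (6, 8)→(8, 4): d=(2,-4) inclusive
  edge (8, 4)→(8, 6): d=(0,2) inclusive
    (4,2)@(9, 5): e=[0,6,-2] → ·  [on edge]
    (3,3)@(7, 7): e=[0,2,2] → #  [on edge]
    (4,3)@(9, 7): e=[-4,10,-2] → ·
    (2,4)@(5, 9): e=[0,-2,6] → ·  [on edge]
    (3,4)@(7, 9): e=[-4,6,2] → ·
    (1,5)@(3, 11): e=[0,-6,10] → ·  [on edge]
    (0,6)@(1, 13): e=[0,-10,14] → ·  [on edge]
  covered (1 px):
    · · · · ·
    · · · · ·
    · · · · ·
    · · · # ·
    · · · · ·
    · · · · ·
    · · · · ·
    · · · · ·
    · · · · ·
    · · · · ·
    · · · · ·
T1:
  2·area = 66
  edge (6, 0)→(4, 11): d=(-2,11) inclusive
  edge (4, 11)→(0, 0): d=(-4,-11) inclusive
  edge (0, 0)→(6, 0): d=(6,0) inclusive
    (0,0)@(1, 1): e=[53,7,6] → #
    (1,0)@(3, 1): e=[31,29,6] → #
    (2,0)@(5, 1): e=[9,51,6] → #
    (3,0)@(7, 1): e=[-13,73,6] → ·
    (0,1)@(1, 3): e=[49,-1,18] → ·
    (1,1)@(3, 3): e=[27,21,18] → #
    (3,1)@(7, 3): e=[-17,65,18] → ·
    (1,2)@(3, 5): e=[23,13,30] → #
    (3,2)@(7, 5): e=[-21,57,30] → ·
    (1,3)@(3, 7): e=[19,5,42] → #
    (2,3)@(5, 7): e=[-3,27,42] → ·
    (1,4)@(3, 9): e=[15,-3,54] → ·
  covered (8 px):
    # # # · ·
    · # # · ·
    · # # · ·
    · # · · ·
    · · · · ·
    · · · · ·
    · · · · ·
    · · · · ·
    · · · · ·
    · · · · ·
    · · · · ·
T2:
  2·area = 58
  edge (6, 14)→(0, 18): d=(-6,4) inclusive
  edge (0, 18)→(5, 5): d=(5,-13) inclusive
  edge (5, 5)→(6, 14): d=(1,9) inclusive
    (2,2)@(5, 5): e=[58,0,0] → #  [on edge]
    (3,2)@(7, 5): e=[50,26,-18] → ·
    (2,3)@(5, 7): e=[46,10,2] → #
    (3,3)@(7, 7): e=[38,36,-16] → ·
    (2,4)@(5, 9): e=[34,20,4] → #
    (3,4)@(7, 9): e=[26,46,-14] → ·
    (1,5)@(3, 11): e=[30,4,24] → #
    (3,5)@(7, 11): e=[14,56,-12] → ·
    (1,6)@(3, 13): e=[18,14,26] → #
    (3,6)@(7, 13): e=[2,66,-10] → ·
    (1,7)@(3, 15): e=[6,24,28] → #
    (2,7)@(5, 15): e=[-2,50,10] → ·
  covered (9 px):
    · · · · ·
    · · · · ·
    · · # · ·
    · · # · ·
    · · # · ·
    · # # · ·
    · # # · ·
    · # · · ·
    # · · · ·
    · · · · ·
    · · · · ·

Result: [[0,0],[1,0],[2,0],[1,1],[2,1],[1,2],[2,2],[1,3]]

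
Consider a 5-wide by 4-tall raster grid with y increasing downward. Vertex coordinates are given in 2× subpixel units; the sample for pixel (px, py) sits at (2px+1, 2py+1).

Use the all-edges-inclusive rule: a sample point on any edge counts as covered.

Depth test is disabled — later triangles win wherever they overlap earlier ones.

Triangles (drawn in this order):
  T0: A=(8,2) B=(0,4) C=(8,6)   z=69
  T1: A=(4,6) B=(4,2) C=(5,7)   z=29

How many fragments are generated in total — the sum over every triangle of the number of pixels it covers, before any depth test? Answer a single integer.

T0:
  2·area = 32  (B↔C swapped to make it positive)
  edge (8, 2)→(8, 6): d=(0,4) inclusive
  edge (8, 6)→(0, 4): d=(-8,-2) inclusive
  edge (0, 4)→(8, 2): d=(8,-2) inclusive
    (2,1)@(5, 3): e=[12,18,2] → X
    (3,1)@(7, 3): e=[4,22,6] → X
    (4,1)@(9, 3): e=[-4,26,10] → .
    (2,2)@(5, 5): e=[12,2,18] → X
    (4,2)@(9, 5): e=[-4,10,26] → .
    (2,3)@(5, 7): e=[12,-14,34] → .
    (3,3)@(7, 7): e=[4,-10,38] → .
  covered (4 px):
    . . . . .
    . . X X .
    . . X X .
    . . . . .
T1:
  2·area = 4
  edge (4, 6)→(4, 2): d=(0,-4) inclusive
  edge (4, 2)→(5, 7): d=(1,5) inclusive
  edge (5, 7)→(4, 6): d=(-1,-1) inclusive
    (0,1)@(1, 3): e=[-12,16,0] → .  [on edge]
    (1,2)@(3, 5): e=[-4,8,0] → .  [on edge]
    (2,3)@(5, 7): e=[4,0,0] → X  [on edge]
    (3,3)@(7, 7): e=[12,-10,2] → .
  covered (1 px):
    . . . . .
    . . . . .
    . . . . .
    . . X . .

Result: 5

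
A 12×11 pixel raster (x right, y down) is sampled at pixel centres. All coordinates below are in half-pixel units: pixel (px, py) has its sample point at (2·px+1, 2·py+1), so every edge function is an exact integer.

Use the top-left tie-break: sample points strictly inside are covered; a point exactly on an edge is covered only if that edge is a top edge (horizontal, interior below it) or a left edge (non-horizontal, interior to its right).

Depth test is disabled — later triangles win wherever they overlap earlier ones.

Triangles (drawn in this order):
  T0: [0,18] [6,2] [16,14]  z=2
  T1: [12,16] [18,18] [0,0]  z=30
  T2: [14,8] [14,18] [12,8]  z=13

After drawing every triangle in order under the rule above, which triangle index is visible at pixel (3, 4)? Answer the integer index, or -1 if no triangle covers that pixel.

T0:
  2·area = 232
  edge (0, 18)→(6, 2): d=(6,-16) top-left  bias=+0
  edge (6, 2)→(16, 14): d=(10,12) right/bottom  bias=-1
  edge (16, 14)→(0, 18): d=(-16,4) right/bottom  bias=-1
    (2,2)@(5, 5): e=[2,42,188] → █
    (3,2)@(7, 5): e=[34,18,180] → █
    (4,2)@(9, 5): e=[66,-6,172] → ·
    (2,3)@(5, 7): e=[14,62,156] → █
    (4,3)@(9, 7): e=[78,14,140] → █
    (5,3)@(11, 7): e=[110,-10,132] → ·
    (2,4)@(5, 9): e=[26,82,124] → █
    (5,4)@(11, 9): e=[122,10,100] → █
    (6,4)@(13, 9): e=[154,-14,92] → ·
    (1,5)@(3, 11): e=[6,126,100] → █
    (6,5)@(13, 11): e=[166,6,60] → █
    (7,5)@(15, 11): e=[198,-18,52] → ·
  covered (29 px):
    · · · · · · · · · · · ·
    · · · · · · · · · · · ·
    · · █ █ · · · · · · · ·
    · · █ █ █ · · · · · · ·
    · · █ █ █ █ · · · · · ·
    · █ █ █ █ █ █ · · · · ·
    · █ █ █ █ █ █ █ · · · ·
    · █ █ █ █ █ · · · · · ·
    █ █ · · · · · · · · · ·
    · · · · · · · · · · · ·
    · · · · · · · · · · · ·
T1:
  2·area = 72  (B↔C swapped to make it positive)
  edge (12, 16)→(0, 0): d=(-12,-16) top-left  bias=+0
  edge (0, 0)→(18, 18): d=(18,18) right/bottom  bias=-1
  edge (18, 18)→(12, 16): d=(-6,-2) top-left  bias=+0
    (0,0)@(1, 1): e=[4,0,68] → ·  [on edge]
    (1,1)@(3, 3): e=[12,0,60] → ·  [on edge]
    (2,2)@(5, 5): e=[20,0,52] → ·  [on edge]
    (3,3)@(7, 7): e=[28,0,44] → ·  [on edge]
    (3,4)@(7, 9): e=[4,36,32] → █
    (4,4)@(9, 9): e=[36,0,36] → ·  [on edge]
    (3,5)@(7, 11): e=[-20,72,20] → ·
    (4,5)@(9, 11): e=[12,36,24] → █
    (5,5)@(11, 11): e=[44,0,28] → ·  [on edge]
    (1,6)@(3, 13): e=[-108,180,0] → ·  [on edge]
    (4,6)@(9, 13): e=[-12,72,12] → ·
    (5,6)@(11, 13): e=[20,36,16] → █
    (6,6)@(13, 13): e=[52,0,20] → ·  [on edge]
    (4,7)@(9, 15): e=[-36,108,0] → ·  [on edge]
    (7,7)@(15, 15): e=[60,0,12] → ·  [on edge]
    (7,8)@(15, 17): e=[36,36,0] → █  [on edge]
    (8,8)@(17, 17): e=[68,0,4] → ·  [on edge]
    (9,9)@(19, 19): e=[76,0,-4] → ·  [on edge]
    (10,9)@(21, 19): e=[108,-36,0] → ·  [on edge]
    (10,10)@(21, 21): e=[84,0,-12] → ·  [on edge]
  covered (5 px):
    · · · · · · · · · · · ·
    · · · · · · · · · · · ·
    · · · · · · · · · · · ·
    · · · · · · · · · · · ·
    · · · █ · · · · · · · ·
    · · · · █ · · · · · · ·
    · · · · · █ · · · · · ·
    · · · · · · █ · · · · ·
    · · · · · · · █ · · · ·
    · · · · · · · · · · · ·
    · · · · · · · · · · · ·
T2:
  2·area = 20
  edge (14, 8)→(14, 18): d=(0,10) right/bottom  bias=-1
  edge (14, 18)→(12, 8): d=(-2,-10) top-left  bias=+0
  edge (12, 8)→(14, 8): d=(2,0) top-left  bias=+0
    (5,1)@(11, 3): e=[30,0,-10] → ·  [on edge]
    (6,4)@(13, 9): e=[10,8,2] → █
    (7,4)@(15, 9): e=[-10,28,2] → ·
    (6,5)@(13, 11): e=[10,4,6] → █
    (7,5)@(15, 11): e=[-10,24,6] → ·
    (6,6)@(13, 13): e=[10,0,10] → █  [on edge]
    (7,6)@(15, 13): e=[-10,20,10] → ·
    (6,7)@(13, 15): e=[10,-4,14] → ·
  covered (3 px):
    · · · · · · · · · · · ·
    · · · · · · · · · · · ·
    · · · · · · · · · · · ·
    · · · · · · · · · · · ·
    · · · · · · █ · · · · ·
    · · · · · · █ · · · · ·
    · · · · · · █ · · · · ·
    · · · · · · · · · · · ·
    · · · · · · · · · · · ·
    · · · · · · · · · · · ·
    · · · · · · · · · · · ·

Z-buffer (winner per pixel, '.' = empty):
  . . . . . . . . . . . .
  . . . . . . . . . . . .
  . . 0 0 . . . . . . . .
  . . 0 0 0 . . . . . . .
  . . 0 1 0 0 2 . . . . .
  . 0 0 0 1 0 2 . . . . .
  . 0 0 0 0 1 2 0 . . . .
  . 0 0 0 0 0 1 . . . . .
  0 0 . . . . . 1 . . . .
  . . . . . . . . . . . .
  . . . . . . . . . . . .

Final: 1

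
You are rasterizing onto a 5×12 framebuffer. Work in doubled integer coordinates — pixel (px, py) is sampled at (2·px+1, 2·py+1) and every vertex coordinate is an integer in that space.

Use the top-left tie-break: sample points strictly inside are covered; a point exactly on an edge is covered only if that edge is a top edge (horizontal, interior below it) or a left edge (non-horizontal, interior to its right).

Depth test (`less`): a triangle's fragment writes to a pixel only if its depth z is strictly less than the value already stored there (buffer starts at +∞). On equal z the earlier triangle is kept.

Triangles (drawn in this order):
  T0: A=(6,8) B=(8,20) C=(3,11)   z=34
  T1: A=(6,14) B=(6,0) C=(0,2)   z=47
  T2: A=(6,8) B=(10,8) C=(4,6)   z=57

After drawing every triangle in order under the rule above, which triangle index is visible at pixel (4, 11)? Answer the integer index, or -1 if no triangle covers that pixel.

T0:
  2·area = 42
  edge (6, 8)→(8, 20): d=(2,12) right/bottom  bias=-1
  edge (8, 20)→(3, 11): d=(-5,-9) top-left  bias=+0
  edge (3, 11)→(6, 8): d=(3,-3) top-left  bias=+0
    (4,2)@(9, 5): e=[-42,84,0] → ·  [on edge]
    (3,3)@(7, 7): e=[-14,56,0] → ·  [on edge]
    (2,4)@(5, 9): e=[14,28,0] → █  [on edge]
    (3,4)@(7, 9): e=[-10,46,6] → ·
    (1,5)@(3, 11): e=[42,0,0] → █  [on edge]
    (3,5)@(7, 11): e=[-6,36,12] → ·
    (0,6)@(1, 13): e=[70,-28,0] → ·  [on edge]
    (1,6)@(3, 13): e=[46,-10,6] → ·
    (2,6)@(5, 13): e=[22,8,12] → █
    (3,6)@(7, 13): e=[-2,26,18] → ·
    (2,7)@(5, 15): e=[26,-2,18] → ·
    (3,7)@(7, 15): e=[2,16,24] → █
  covered (6 px):
    · · · · ·
    · · · · ·
    · · · · ·
    · · · · ·
    · · █ · ·
    · █ █ · ·
    · · █ · ·
    · · · █ ·
    · · · █ ·
    · · · · ·
    · · · · ·
    · · · · ·
T1:
  2·area = 84  (B↔C swapped to make it positive)
  edge (6, 14)→(0, 2): d=(-6,-12) top-left  bias=+0
  edge (0, 2)→(6, 0): d=(6,-2) top-left  bias=+0
  edge (6, 0)→(6, 14): d=(0,14) right/bottom  bias=-1
    (1,0)@(3, 1): e=[42,0,42] → █  [on edge]
    (2,0)@(5, 1): e=[66,4,14] → █
    (3,0)@(7, 1): e=[90,8,-14] → ·
    (0,1)@(1, 3): e=[6,8,70] → █
    (3,1)@(7, 3): e=[78,20,-14] → ·
    (0,2)@(1, 5): e=[-6,20,70] → ·
    (1,2)@(3, 5): e=[18,24,42] → █
    (3,2)@(7, 5): e=[66,32,-14] → ·
    (1,3)@(3, 7): e=[6,36,42] → █
    (3,3)@(7, 7): e=[54,44,-14] → ·
    (1,4)@(3, 9): e=[-6,48,42] → ·
    (2,4)@(5, 9): e=[18,52,14] → █
  covered (11 px):
    · █ █ · ·
    █ █ █ · ·
    · █ █ · ·
    · █ █ · ·
    · · █ · ·
    · · █ · ·
    · · · · ·
    · · · · ·
    · · · · ·
    · · · · ·
    · · · · ·
    · · · · ·
T2:
  2·area = 8  (B↔C swapped to make it positive)
  edge (6, 8)→(4, 6): d=(-2,-2) top-left  bias=+0
  edge (4, 6)→(10, 8): d=(6,2) right/bottom  bias=-1
  edge (10, 8)→(6, 8): d=(-4,0) right/bottom  bias=-1
    (0,1)@(1, 3): e=[0,-12,20] → ·  [on edge]
    (0,2)@(1, 5): e=[-4,0,12] → ·  [on edge]
    (1,2)@(3, 5): e=[0,-4,12] → ·  [on edge]
    (2,3)@(5, 7): e=[0,4,4] → █  [on edge]
    (3,3)@(7, 7): e=[4,0,4] → ·  [on edge]
    (2,4)@(5, 9): e=[-4,16,-4] → ·
    (3,4)@(7, 9): e=[0,12,-4] → ·  [on edge]
    (4,5)@(9, 11): e=[0,20,-12] → ·  [on edge]
  covered (1 px):
    · · · · ·
    · · · · ·
    · · · · ·
    · · █ · ·
    · · · · ·
    · · · · ·
    · · · · ·
    · · · · ·
    · · · · ·
    · · · · ·
    · · · · ·
    · · · · ·

Z-buffer (winner per pixel, '.' = empty):
  . 1 1 . .
  1 1 1 . .
  . 1 1 . .
  . 1 1 . .
  . . 0 . .
  . 0 0 . .
  . . 0 . .
  . . . 0 .
  . . . 0 .
  . . . . .
  . . . . .
  . . . . .

Result: -1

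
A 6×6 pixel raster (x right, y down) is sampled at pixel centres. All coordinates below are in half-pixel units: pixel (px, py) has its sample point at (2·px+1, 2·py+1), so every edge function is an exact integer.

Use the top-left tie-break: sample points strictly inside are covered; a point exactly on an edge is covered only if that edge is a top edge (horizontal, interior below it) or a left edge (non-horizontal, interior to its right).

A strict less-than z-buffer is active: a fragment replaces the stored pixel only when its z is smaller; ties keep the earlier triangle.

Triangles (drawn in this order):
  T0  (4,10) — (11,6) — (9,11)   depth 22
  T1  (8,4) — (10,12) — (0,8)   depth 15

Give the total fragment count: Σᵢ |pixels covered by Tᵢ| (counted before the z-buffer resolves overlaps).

T0:
  2·area = 27
  edge (4, 10)→(11, 6): d=(7,-4) top-left  bias=+0
  edge (11, 6)→(9, 11): d=(-2,5) right/bottom  bias=-1
  edge (9, 11)→(4, 10): d=(-5,-1) top-left  bias=+0
    (3,4)@(7, 9): e=[5,14,8] → █
    (4,4)@(9, 9): e=[13,4,10] → █
    (5,4)@(11, 9): e=[21,-6,12] → ·
    (3,5)@(7, 11): e=[19,10,-2] → ·
    (4,5)@(9, 11): e=[27,0,0] → ·  [on edge]
  covered (2 px):
    · · · · · ·
    · · · · · ·
    · · · · · ·
    · · · · · ·
    · · · █ █ ·
    · · · · · ·
T1:
  2·area = 72
  edge (8, 4)→(10, 12): d=(2,8) right/bottom  bias=-1
  edge (10, 12)→(0, 8): d=(-10,-4) top-left  bias=+0
  edge (0, 8)→(8, 4): d=(8,-4) top-left  bias=+0
    (3,2)@(7, 5): e=[10,58,4] → █
    (4,2)@(9, 5): e=[-6,66,12] → ·
    (1,3)@(3, 7): e=[46,22,4] → █
    (2,3)@(5, 7): e=[30,30,12] → █
    (4,3)@(9, 7): e=[-2,46,28] → ·
    (1,4)@(3, 9): e=[50,2,20] → █
    (4,4)@(9, 9): e=[2,26,44] → █
    (5,4)@(11, 9): e=[-14,34,52] → ·
    (1,5)@(3, 11): e=[54,-18,36] → ·
    (2,5)@(5, 11): e=[38,-10,44] → ·
    (3,5)@(7, 11): e=[22,-2,52] → ·
    (4,5)@(9, 11): e=[6,6,60] → █
  covered (9 px):
    · · · · · ·
    · · · · · ·
    · · · █ · ·
    · █ █ █ · ·
    · █ █ █ █ ·
    · · · · █ ·

Answer: 11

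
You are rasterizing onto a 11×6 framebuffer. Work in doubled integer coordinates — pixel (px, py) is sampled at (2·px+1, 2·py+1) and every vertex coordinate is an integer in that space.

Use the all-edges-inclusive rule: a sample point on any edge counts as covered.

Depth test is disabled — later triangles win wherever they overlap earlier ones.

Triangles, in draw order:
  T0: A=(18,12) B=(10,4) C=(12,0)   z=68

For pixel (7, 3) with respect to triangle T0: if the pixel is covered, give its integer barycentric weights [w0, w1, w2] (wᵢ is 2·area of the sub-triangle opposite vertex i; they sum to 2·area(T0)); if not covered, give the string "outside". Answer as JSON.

T0:
  2·area = 48
  edge (18, 12)→(10, 4): d=(-8,-8) inclusive
  edge (10, 4)→(12, 0): d=(2,-4) inclusive
  edge (12, 0)→(18, 12): d=(6,12) inclusive
    (3,0)@(7, 1): e=[0,-18,66] → ·  [on edge]
    (4,1)@(9, 3): e=[0,-6,54] → ·  [on edge]
    (5,1)@(11, 3): e=[16,2,30] → █
    (6,1)@(13, 3): e=[32,10,6] → █
    (7,1)@(15, 3): e=[48,18,-18] → ·
    (5,2)@(11, 5): e=[0,6,42] → █  [on edge]
    (7,2)@(15, 5): e=[32,22,-6] → ·
    (5,3)@(11, 7): e=[-16,10,54] → ·
    (6,3)@(13, 7): e=[0,18,30] → █  [on edge]
    (7,3)@(15, 7): e=[16,26,6] → █
    (8,3)@(17, 7): e=[32,34,-18] → ·
    (6,4)@(13, 9): e=[-16,22,42] → ·
    (7,4)@(15, 9): e=[0,30,18] → █  [on edge]
    (8,5)@(17, 11): e=[0,42,6] → █  [on edge]
  covered (8 px):
    · · · · · · · · · · ·
    · · · · · █ █ · · · ·
    · · · · · █ █ · · · ·
    · · · · · · █ █ · · ·
    · · · · · · · █ · · ·
    · · · · · · · · █ · ·

Answer: [26,6,16]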